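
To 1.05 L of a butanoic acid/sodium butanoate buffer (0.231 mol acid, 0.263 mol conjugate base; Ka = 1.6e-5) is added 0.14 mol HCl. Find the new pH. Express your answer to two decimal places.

pH = 4.32

After neutralization: n(CH3(CH2)2COOH) = 0.371 mol, n(CH3(CH2)2COO-) = 0.123 mol.
pKa = −log(1.6 × 10^-5) = 4.796
pH = pKa + log(n_CH3(CH2)2COO-/n_CH3(CH2)2COOH) = 4.796 + log(0.123/0.371) = 4.796 + (-0.479)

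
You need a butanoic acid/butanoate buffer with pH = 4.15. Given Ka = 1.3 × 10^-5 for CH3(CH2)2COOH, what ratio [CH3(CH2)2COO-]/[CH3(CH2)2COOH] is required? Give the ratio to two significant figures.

pKa = -log(1.3 × 10^-5) = 4.886
pH = pKa + log(r) ⇒ log(r) = 4.15 − 4.886 = -0.736
r = [CH3(CH2)2COO-]/[CH3(CH2)2COOH] = 10^(-0.736) = 0.184

ratio = 0.18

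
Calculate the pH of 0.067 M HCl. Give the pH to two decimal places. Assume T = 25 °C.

pH = 1.17

HCl is a strong acid and dissociates completely, so [H+] = 0.067 M.
pH = -log(0.067) = 1.17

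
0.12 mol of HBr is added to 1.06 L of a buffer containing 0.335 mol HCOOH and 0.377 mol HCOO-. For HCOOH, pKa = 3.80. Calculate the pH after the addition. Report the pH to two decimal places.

pH = 3.55

After neutralization: n(HCOOH) = 0.455 mol, n(HCOO-) = 0.257 mol.
pH = pKa + log([A⁻]/[HA]) = 3.80 + log(0.257/0.455) = 3.80 -0.248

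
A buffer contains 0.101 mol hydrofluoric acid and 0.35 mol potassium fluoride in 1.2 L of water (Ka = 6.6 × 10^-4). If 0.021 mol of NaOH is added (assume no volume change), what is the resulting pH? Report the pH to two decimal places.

After neutralization: n(HF) = 0.08 mol, n(F-) = 0.371 mol.
pKa = −log(6.6 × 10^-4) = 3.180
pH = pKa + log([A⁻]/[HA]) = 3.180 + log(0.371/0.08) = 3.180 +0.666

pH = 3.85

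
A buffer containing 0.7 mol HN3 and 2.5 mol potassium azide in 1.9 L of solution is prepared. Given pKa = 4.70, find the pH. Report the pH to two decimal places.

pH = 5.25

Henderson–Hasselbalch: pH = pKa + log([N3-]/[HN3]) = 4.70 + log(2.5/0.7)
pH = 4.70 + (+0.553) = 5.25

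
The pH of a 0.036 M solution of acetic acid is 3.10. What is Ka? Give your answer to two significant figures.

Ka = 1.8 × 10^-5

[H+] = 10^(-3.10) = 7.94 × 10^-4 M
At equilibrium [HA] = 0.036 − 7.94 × 10^-4 = 3.52 × 10^-2 M
Ka = [H+][A-]/[HA] = (7.94 × 10^-4)² / 3.52 × 10^-2 = 1.8 × 10^-5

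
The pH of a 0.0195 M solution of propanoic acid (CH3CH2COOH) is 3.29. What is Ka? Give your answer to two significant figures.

Ka = 1.4 × 10^-5

[H+] = 10^(-3.29) = 5.13 × 10^-4 M
At equilibrium [HA] = 0.0195 − 5.13 × 10^-4 = 1.90 × 10^-2 M
Ka = [H+][A-]/[HA] = (5.13 × 10^-4)² / 1.90 × 10^-2 = 1.4 × 10^-5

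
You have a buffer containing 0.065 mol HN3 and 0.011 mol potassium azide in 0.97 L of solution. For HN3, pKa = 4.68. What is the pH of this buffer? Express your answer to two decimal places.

pH = 3.91

pH = pKa + log([A⁻]/[HA]) = 4.68 + log(0.011/0.065)
pH = 4.68 + (-0.772) = 3.91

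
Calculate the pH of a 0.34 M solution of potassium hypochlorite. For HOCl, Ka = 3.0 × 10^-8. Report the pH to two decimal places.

pH = 10.53

OCl- is the conjugate base of the weak acid HOCl.
Kb = Kw/Ka = 1.0×10^-14 / 3.0 × 10^-8 = 3.33 × 10^-7
Let x = [OH-] at equilibrium. Kb = x²/(0.34 − x).
Since Kb ≪ C₀, x ≈ √(Kb·C₀) = 3.36 × 10^-4 M.
Check: 0.099% ionized — well under 5%, approximation valid.
pOH = 3.47, so pH = 14.00 − pOH = 10.53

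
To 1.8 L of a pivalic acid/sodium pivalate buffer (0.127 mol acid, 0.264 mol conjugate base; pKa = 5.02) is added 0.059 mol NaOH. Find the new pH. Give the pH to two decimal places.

OH- converts (CH3)3CCOOH to (CH3)3CCOO-: (CH3)3CCOOH → 0.068 mol, (CH3)3CCOO- → 0.323 mol.
pH = pKa + log([A⁻]/[HA]) = 5.02 + log(0.323/0.068) = 5.02 +0.677

pH = 5.70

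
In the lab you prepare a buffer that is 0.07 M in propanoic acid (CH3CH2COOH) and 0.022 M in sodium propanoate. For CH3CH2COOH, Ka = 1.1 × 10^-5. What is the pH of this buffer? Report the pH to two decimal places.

pH = 4.46

pKa = −log(1.1 × 10^-5) = 4.959
Henderson–Hasselbalch: pH = pKa + log([CH3CH2COO-]/[CH3CH2COOH]) = 4.959 + log(0.022/0.07)
pH = 4.959 + (-0.503) = 4.46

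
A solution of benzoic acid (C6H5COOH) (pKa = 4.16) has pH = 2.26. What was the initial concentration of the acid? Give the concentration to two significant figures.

C₀ = 4.4 × 10^-1 M

[H+] = 10^(-2.26) = 5.50 × 10^-3 M = x
Ka = 10^(−4.16) = 6.92 × 10^-5
Ka = x²/(C₀ − x) ⇒ C₀ = x + x²/Ka
C₀ = 5.50 × 10^-3 + (5.50 × 10^-3)²/(6.92 × 10^-5) = 4.43 × 10^-1 M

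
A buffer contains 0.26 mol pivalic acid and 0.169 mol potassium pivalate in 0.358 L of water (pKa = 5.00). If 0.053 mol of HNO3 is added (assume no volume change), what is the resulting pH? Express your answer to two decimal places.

Added H+ converts (CH3)3CCOO- to (CH3)3CCOOH: (CH3)3CCOOH → 0.313 mol, (CH3)3CCOO- → 0.116 mol.
pH = pKa + log(n_(CH3)3CCOO-/n_(CH3)3CCOOH) = 5.00 + log(0.116/0.313) = 5.00 + (-0.431)

pH = 4.57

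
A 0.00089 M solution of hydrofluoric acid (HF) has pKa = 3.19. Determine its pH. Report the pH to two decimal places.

pH = 3.30

HF ⇌ F- + H+
Ka = 10^(−3.19) = 6.46 × 10^-4
Ka = [H+]²/(0.00089 − [H+]) = 6.46 × 10^-4
The 5% rule fails; solving [H+]² + Ka·[H+] − Ka·C₀ = 0 exactly:
[H+] = (−Ka + √(Ka² + 4·Ka·C₀))/2 = 5.01 × 10^-4 M
pH = −log(5.01 × 10^-4) = 3.30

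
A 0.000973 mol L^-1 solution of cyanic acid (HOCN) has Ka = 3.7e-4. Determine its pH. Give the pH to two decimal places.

pH = 3.35

HOCN ⇌ OCN- + H+
From the ICE table, Ka = x²/(0.000973 − x) = 3.7 × 10^-4.
The 5% rule fails; solving x² + Ka·x − Ka·C₀ = 0 exactly:
x = [−0.00037 + √(0.00037² + 1.44e-06)]/2 = 4.43 × 10^-4 M
pH = −log(4.43 × 10^-4) = 3.35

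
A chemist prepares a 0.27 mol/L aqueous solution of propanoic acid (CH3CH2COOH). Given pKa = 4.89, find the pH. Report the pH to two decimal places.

CH3CH2COOH ⇌ CH3CH2COO- + H+
Ka = 10^(−4.89) = 1.29 × 10^-5
From the ICE table, Ka = [H+]²/(0.27 − [H+]) = 1.29 × 10^-5.
Neglecting [H+] in the denominator: [H+] = √(1.29 × 10^-5 × 0.27) = 1.87 × 10^-3 M
pH = −log[H+] = −log(1.87 × 10^-3) = 2.73

pH = 2.73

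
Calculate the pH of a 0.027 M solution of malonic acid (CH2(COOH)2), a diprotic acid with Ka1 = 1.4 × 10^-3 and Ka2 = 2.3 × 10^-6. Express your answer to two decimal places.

pH = 2.26

Ka1 ≫ Ka2, so treat the first dissociation as the only significant source of H+.
Ka1 = x²/(0.027 − x) = 1.4 × 10^-3
Solving the quadratic: x = (−Ka1 + √(Ka1² + 4·Ka1·C₀))/2 = 5.49 × 10^-3 M
pH = −log(5.49 × 10^-3) = 2.26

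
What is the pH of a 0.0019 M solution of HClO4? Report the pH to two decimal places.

pH = 2.72

HClO4 is a strong acid and dissociates completely, so [H+] = 0.0019 M.
pH = -log(0.0019) = 2.72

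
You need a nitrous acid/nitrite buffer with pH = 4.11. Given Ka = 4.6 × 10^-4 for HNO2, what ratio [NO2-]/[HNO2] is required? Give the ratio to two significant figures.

ratio = 5.9

pKa = -log(4.6 × 10^-4) = 3.337
pH = pKa + log(r) ⇒ log(r) = 4.11 − 3.337 = +0.773
r = [NO2-]/[HNO2] = 10^(+0.773) = 5.93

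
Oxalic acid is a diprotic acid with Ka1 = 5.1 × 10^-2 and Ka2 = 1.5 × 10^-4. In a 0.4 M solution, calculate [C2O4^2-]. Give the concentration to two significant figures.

First ionization gives [H+] ≈ [HC2O4-] = 1.20 × 10^-1 M.
Second step: Ka2 = [H+][C2O4^2-]/[HC2O4-] ≈ [C2O4^2-] (since [H+] ≈ [HC2O4-]).
So [C2O4^2-] ≈ Ka2.

1.5 × 10^-4 M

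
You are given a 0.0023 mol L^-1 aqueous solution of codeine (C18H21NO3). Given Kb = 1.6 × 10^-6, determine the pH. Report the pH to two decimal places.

pH = 9.78

C18H21NO3 + H2O ⇌ C18H22NO3+ + OH-
From the ICE table, Kb = x²/(0.0023 − x) = 1.6 × 10^-6.
Neglecting x in the denominator: x = √(1.6 × 10^-6 × 0.0023) = 6.07 × 10^-5 M
pOH = 4.22, so pH = 14.00 − pOH = 9.78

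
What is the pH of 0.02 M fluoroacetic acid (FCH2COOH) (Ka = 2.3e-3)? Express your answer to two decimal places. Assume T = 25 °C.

pH = 2.24

FCH2COOH ⇌ FCH2COO- + H+
From the ICE table, Ka = x²/(0.02 − x) = 2.3 × 10^-3.
Here C₀/Ka ≈ 8.7, so the small-x approximation fails. Use the quadratic:
x = [−0.0023 + √(0.0023² + 0.000184)]/2 = 5.73 × 10^-3 M
pH = −log(5.73 × 10^-3) = 2.24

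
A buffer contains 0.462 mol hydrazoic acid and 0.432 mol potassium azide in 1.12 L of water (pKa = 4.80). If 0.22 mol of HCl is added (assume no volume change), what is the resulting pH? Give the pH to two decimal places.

pH = 4.29

After neutralization: n(HN3) = 0.682 mol, n(N3-) = 0.212 mol.
Henderson–Hasselbalch with mole ratio 0.212/0.682: pH = 4.80 + (-0.507)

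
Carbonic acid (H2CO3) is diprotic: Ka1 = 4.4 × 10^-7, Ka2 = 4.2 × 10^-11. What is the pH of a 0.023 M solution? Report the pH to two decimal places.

pH = 4.00

Since Ka1 ≫ Ka2, the first ionization dominates [H+].
Ka1 = x²/(0.023 − x) = 4.4 × 10^-7
x ≈ √(4.4 × 10^-7 × 0.023) = 1.01 × 10^-4 M
pH = −log(1.01 × 10^-4) = 4.00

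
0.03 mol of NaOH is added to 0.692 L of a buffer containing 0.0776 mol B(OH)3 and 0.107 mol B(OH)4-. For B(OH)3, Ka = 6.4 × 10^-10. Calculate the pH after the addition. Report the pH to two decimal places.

pH = 9.65

After neutralization: n(B(OH)3) = 0.0476 mol, n(B(OH)4-) = 0.137 mol.
pKa = −log(6.4 × 10^-10) = 9.194
pH = pKa + log([A⁻]/[HA]) = 9.194 + log(0.137/0.0476) = 9.194 +0.459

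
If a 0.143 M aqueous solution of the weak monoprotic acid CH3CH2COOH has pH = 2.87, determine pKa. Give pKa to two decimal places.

pKa = 4.89

[H+] = 10^(-2.87) = 1.35 × 10^-3 M
At equilibrium [HA] = 0.143 − 1.35 × 10^-3 = 1.42 × 10^-1 M
Ka = [H+][A-]/[HA] = (1.35 × 10^-3)² / 1.42 × 10^-1 = 1.28 × 10^-5
pKa = -log(1.28 × 10^-5) = 4.89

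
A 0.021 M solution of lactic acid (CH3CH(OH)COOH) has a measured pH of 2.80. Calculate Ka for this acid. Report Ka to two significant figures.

Ka = 1.3 × 10^-4

[H+] = 10^(-2.80) = 1.58 × 10^-3 M
At equilibrium [HA] = 0.021 − 1.58 × 10^-3 = 1.94 × 10^-2 M
Ka = [H+][A-]/[HA] = (1.58 × 10^-3)² / 1.94 × 10^-2 = 1.3 × 10^-4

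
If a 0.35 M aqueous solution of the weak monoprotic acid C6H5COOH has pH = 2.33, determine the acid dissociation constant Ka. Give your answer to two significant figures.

[H+] = 10^(-2.33) = 4.68 × 10^-3 M
At equilibrium [HA] = 0.35 − 4.68 × 10^-3 = 3.45 × 10^-1 M
Ka = [H+][A-]/[HA] = (4.68 × 10^-3)² / 3.45 × 10^-1 = 6.3 × 10^-5

Ka = 6.3 × 10^-5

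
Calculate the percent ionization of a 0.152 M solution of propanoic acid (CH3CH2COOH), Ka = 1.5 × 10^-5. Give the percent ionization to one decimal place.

CH3CH2COOH ⇌ CH3CH2COO- + H+; let x = [H+] at equilibrium.
x ≈ √(Ka·C₀) = √(1.5 × 10^-5 × 0.152) = 1.51 × 10^-3 M
Fraction ionized = 1.51 × 10^-3 / 0.152 = 0.0099 → 1.0%

1.0%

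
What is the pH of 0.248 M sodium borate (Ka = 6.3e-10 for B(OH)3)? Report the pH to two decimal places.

B(OH)4- is the conjugate base of the weak acid B(OH)3.
Kb = Kw/Ka = 1.0×10^-14 / 6.3 × 10^-10 = 1.59 × 10^-5
Let x = [OH-] at equilibrium. Kb = x²/(0.248 − x).
Since Kb ≪ C₀, x ≈ √(Kb·C₀) = 1.99 × 10^-3 M.
(x/C₀ = 0.8% < 5%, so the approximation holds.)
pOH = 2.70, so pH = 14.00 − pOH = 11.30

pH = 11.30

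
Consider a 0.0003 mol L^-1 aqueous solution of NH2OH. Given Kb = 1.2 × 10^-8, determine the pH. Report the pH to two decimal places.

pH = 8.28

NH2OH + H2O ⇌ NH3OH+ + OH-
From the ICE table, Kb = x²/(0.0003 − x) = 1.2 × 10^-8.
Assume x ≪ 0.0003: x ≈ √(1.2 × 10^-8 × 0.0003) = 1.90 × 10^-6 M
Check: 0.63% ionized — well under 5%, approximation valid.
pOH = 5.72, so pH = 14.00 − pOH = 8.28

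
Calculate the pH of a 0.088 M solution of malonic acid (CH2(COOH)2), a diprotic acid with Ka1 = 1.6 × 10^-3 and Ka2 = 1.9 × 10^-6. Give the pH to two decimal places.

pH = 1.95

Since Ka1 ≫ Ka2, the first ionization dominates [H+].
Ka1 = x²/(0.088 − x) = 1.6 × 10^-3
Solving the quadratic: x = (−Ka1 + √(Ka1² + 4·Ka1·C₀))/2 = 1.11 × 10^-2 M
pH = −log(1.11 × 10^-2) = 1.95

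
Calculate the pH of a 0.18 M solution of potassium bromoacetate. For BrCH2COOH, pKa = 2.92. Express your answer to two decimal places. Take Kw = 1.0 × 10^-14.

BrCH2COO- is the conjugate base of the weak acid BrCH2COOH.
Ka = 10^(−2.92) = 1.20 × 10^-3
Kb = Kw/Ka = 1.0×10^-14 / 1.20 × 10^-3 = 8.33 × 10^-12
Kb = [OH-]²/(0.18 − [OH-]) = 8.33 × 10^-12
Assume [OH-] ≪ 0.18: [OH-] ≈ √(8.33 × 10^-12 × 0.18) = 1.22 × 10^-6 M
pOH = −log(1.22 × 10^-6) = 5.91; pH = 14.00 − 5.91 = 8.09

pH = 8.09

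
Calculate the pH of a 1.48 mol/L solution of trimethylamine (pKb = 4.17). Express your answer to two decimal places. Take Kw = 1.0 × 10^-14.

pH = 12.00

(CH3)3N + H2O ⇌ (CH3)3NH+ + OH-
Kb = 10^(−4.17) = 6.76 × 10^-5
From the ICE table, Kb = x²/(1.48 − x) = 6.76 × 10^-5.
Since Kb ≪ C₀, x ≈ √(Kb·C₀) = 1.00 × 10^-2 M.
(x/C₀ = 0.68% < 5%, so the approximation holds.)
pOH = 2.00, so pH = 14.00 − pOH = 12.00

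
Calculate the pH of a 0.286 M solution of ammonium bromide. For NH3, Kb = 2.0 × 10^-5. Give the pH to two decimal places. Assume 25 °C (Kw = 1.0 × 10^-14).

pH = 4.92

NH4+ is the conjugate acid of the weak base NH3.
Ka = Kw/Kb = 1.0×10^-14 / 2.0 × 10^-5 = 5.00 × 10^-10
Ka = [H+]²/(0.286 − [H+]) = 5.00 × 10^-10
Since Ka ≪ C₀, [H+] ≈ √(Ka·C₀) = 1.20 × 10^-5 M.
([H+]/C₀ = 0.0042% < 5%, so the approximation holds.)
pH = −log[H+] = −log(1.20 × 10^-5) = 4.92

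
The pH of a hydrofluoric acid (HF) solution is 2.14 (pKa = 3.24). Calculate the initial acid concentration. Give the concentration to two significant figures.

[H+] = 10^(-2.14) = 7.24 × 10^-3 M = x
Ka = 10^(−3.24) = 5.75 × 10^-4
Ka = x²/(C₀ − x) ⇒ C₀ = x + x²/Ka
C₀ = 7.24 × 10^-3 + (7.24 × 10^-3)²/(5.75 × 10^-4) = 9.84 × 10^-2 M

C₀ = 9.8 × 10^-2 M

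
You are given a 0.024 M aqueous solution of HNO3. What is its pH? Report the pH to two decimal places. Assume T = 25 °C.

pH = 1.62

HNO3 is a strong acid and dissociates completely, so [H+] = 0.024 M.
pH = -log(0.024) = 1.62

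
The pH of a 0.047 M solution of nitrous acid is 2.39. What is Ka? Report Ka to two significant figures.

Ka = 3.9 × 10^-4

[H+] = 10^(-2.39) = 4.07 × 10^-3 M
At equilibrium [HA] = 0.047 − 4.07 × 10^-3 = 4.29 × 10^-2 M
Ka = [H+][A-]/[HA] = (4.07 × 10^-3)² / 4.29 × 10^-2 = 3.9 × 10^-4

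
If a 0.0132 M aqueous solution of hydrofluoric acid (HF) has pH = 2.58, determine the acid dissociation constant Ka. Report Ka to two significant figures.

Ka = 6.5 × 10^-4

[H+] = 10^(-2.58) = 2.63 × 10^-3 M
At equilibrium [HA] = 0.0132 − 2.63 × 10^-3 = 1.06 × 10^-2 M
Ka = [H+][A-]/[HA] = (2.63 × 10^-3)² / 1.06 × 10^-2 = 6.5 × 10^-4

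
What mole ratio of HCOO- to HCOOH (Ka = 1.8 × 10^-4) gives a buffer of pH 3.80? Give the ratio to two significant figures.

pKa = -log(1.8 × 10^-4) = 3.745
pH = pKa + log(r) ⇒ log(r) = 3.80 − 3.745 = +0.055
r = [HCOO-]/[HCOOH] = 10^(+0.055) = 1.14

ratio = 1.1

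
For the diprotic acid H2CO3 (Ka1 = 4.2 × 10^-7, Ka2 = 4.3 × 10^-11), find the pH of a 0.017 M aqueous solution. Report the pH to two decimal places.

Ka1 ≫ Ka2, so treat the first dissociation as the only significant source of H+.
Ka1 = x²/(0.017 − x) = 4.2 × 10^-7
x ≈ √(4.2 × 10^-7 × 0.017) = 8.45 × 10^-5 M
pH = −log(8.45 × 10^-5) = 4.07

pH = 4.07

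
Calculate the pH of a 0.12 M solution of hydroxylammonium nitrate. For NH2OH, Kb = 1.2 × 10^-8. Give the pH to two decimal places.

NH3OH+ is the conjugate acid of the weak base NH2OH.
Ka = Kw/Kb = 1.0×10^-14 / 1.2 × 10^-8 = 8.33 × 10^-7
Ka = x²/(0.12 − x) = 8.33 × 10^-7
Assume x ≪ 0.12: x ≈ √(8.33 × 10^-7 × 0.12) = 3.16 × 10^-4 M
pH = −log[H+] = −log(3.16 × 10^-4) = 3.50

pH = 3.50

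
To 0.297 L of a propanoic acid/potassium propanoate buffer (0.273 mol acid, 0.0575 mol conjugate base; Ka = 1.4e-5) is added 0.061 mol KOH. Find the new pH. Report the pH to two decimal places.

pH = 4.60

After neutralization: n(CH3CH2COOH) = 0.212 mol, n(CH3CH2COO-) = 0.118 mol.
pKa = −log(1.4 × 10^-5) = 4.854
pH = pKa + log([A⁻]/[HA]) = 4.854 + log(0.118/0.212) = 4.854 -0.254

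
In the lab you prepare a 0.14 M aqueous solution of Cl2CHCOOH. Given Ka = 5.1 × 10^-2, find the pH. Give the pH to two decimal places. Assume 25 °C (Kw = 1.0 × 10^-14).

Cl2CHCOOH ⇌ Cl2CHCOO- + H+
Ka = [H+]²/(0.14 − [H+]) = 5.1 × 10^-2
The 5% rule fails; solving [H+]² + Ka·[H+] − Ka·C₀ = 0 exactly:
[H+] = (−Ka + √(Ka² + 4·Ka·C₀))/2 = 6.28 × 10^-2 M
pH = −log[H+] = −log(6.28 × 10^-2) = 1.20

pH = 1.20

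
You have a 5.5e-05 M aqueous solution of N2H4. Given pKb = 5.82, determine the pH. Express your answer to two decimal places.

N2H4 + H2O ⇌ N2H5+ + OH-
Kb = 10^(−5.82) = 1.51 × 10^-6
Let x = [OH-] at equilibrium. Kb = x²/(5.5e-05 − x).
x is not negligible relative to C₀; solve x² + 1.51e-06·x − 8.31e-11 = 0.
x = [−1.51e-06 + √(1.51e-06² + 3.32e-10)]/2 = 8.39 × 10^-6 M
pOH = −log(8.39 × 10^-6) = 5.08; pH = 14.00 − 5.08 = 8.92

pH = 8.92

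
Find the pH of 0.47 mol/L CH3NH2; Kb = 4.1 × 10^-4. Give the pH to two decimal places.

pH = 12.14

CH3NH2 + H2O ⇌ CH3NH3+ + OH-
From the ICE table, Kb = x²/(0.47 − x) = 4.1 × 10^-4.
Neglecting x in the denominator: x = √(4.1 × 10^-4 × 0.47) = 1.39 × 10^-2 M
pOH = 1.86, so pH = 14.00 − pOH = 12.14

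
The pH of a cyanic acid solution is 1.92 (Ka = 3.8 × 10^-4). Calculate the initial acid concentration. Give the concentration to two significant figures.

[H+] = 10^(-1.92) = 1.20 × 10^-2 M = x
Ka = x²/(C₀ − x) ⇒ C₀ = x + x²/Ka
C₀ = 1.20 × 10^-2 + (1.20 × 10^-2)²/(3.8 × 10^-4) = 3.91 × 10^-1 M

C₀ = 3.9 × 10^-1 M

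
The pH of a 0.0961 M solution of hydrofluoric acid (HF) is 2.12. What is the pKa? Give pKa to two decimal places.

[H+] = 10^(-2.12) = 7.59 × 10^-3 M
At equilibrium [HA] = 0.0961 − 7.59 × 10^-3 = 8.85 × 10^-2 M
Ka = [H+][A-]/[HA] = (7.59 × 10^-3)² / 8.85 × 10^-2 = 6.51 × 10^-4
pKa = -log(6.51 × 10^-4) = 3.19

pKa = 3.19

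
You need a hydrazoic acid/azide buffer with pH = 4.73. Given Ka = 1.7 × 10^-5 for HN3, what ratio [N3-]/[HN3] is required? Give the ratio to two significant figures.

ratio = 0.91

pKa = -log(1.7 × 10^-5) = 4.770
pH = pKa + log(r) ⇒ log(r) = 4.73 − 4.770 = -0.040
r = [N3-]/[HN3] = 10^(-0.040) = 0.912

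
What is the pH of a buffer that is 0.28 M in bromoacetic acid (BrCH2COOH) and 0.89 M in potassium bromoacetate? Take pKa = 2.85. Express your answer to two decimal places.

pH = 3.35

Using pH = pKa + log([base]/[acid]) with [base]/[acid] = 0.89/0.28:
pH = 2.85 + (+0.502) = 3.35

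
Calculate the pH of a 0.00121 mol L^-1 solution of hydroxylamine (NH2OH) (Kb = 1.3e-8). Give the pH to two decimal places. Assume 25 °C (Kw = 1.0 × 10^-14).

NH2OH + H2O ⇌ NH3OH+ + OH-
From the ICE table, Kb = [OH-]²/(0.00121 − [OH-]) = 1.3 × 10^-8.
Neglecting [OH-] in the denominator: [OH-] = √(1.3 × 10^-8 × 0.00121) = 3.97 × 10^-6 M
pOH = 5.40, so pH = 14.00 − pOH = 8.60

pH = 8.60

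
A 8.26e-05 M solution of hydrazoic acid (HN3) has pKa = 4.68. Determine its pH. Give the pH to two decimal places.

pH = 4.49

HN3 ⇌ N3- + H+
Ka = 10^(−4.68) = 2.09 × 10^-5
From the ICE table, Ka = [H+]²/(8.26e-05 − [H+]) = 2.09 × 10^-5.
Here C₀/Ka ≈ 3.95, so the small-[H+] approximation fails. Use the quadratic:
[H+] = [−2.09e-05 + √(2.09e-05² + 6.91e-09)]/2 = 3.24 × 10^-5 M
pH = −log[H+] = −log(3.24 × 10^-5) = 4.49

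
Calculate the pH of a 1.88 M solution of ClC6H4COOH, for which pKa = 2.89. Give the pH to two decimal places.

ClC6H4COOH ⇌ ClC6H4COO- + H+
Ka = 10^(−2.89) = 1.29 × 10^-3
From the ICE table, Ka = x²/(1.88 − x) = 1.29 × 10^-3.
Neglecting x in the denominator: x = √(1.29 × 10^-3 × 1.88) = 4.92 × 10^-2 M
pH = −log[H+] = −log(4.92 × 10^-2) = 1.31

pH = 1.31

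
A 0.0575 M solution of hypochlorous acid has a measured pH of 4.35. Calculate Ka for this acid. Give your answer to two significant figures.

[H+] = 10^(-4.35) = 4.47 × 10^-5 M
At equilibrium [HA] = 0.0575 − 4.47 × 10^-5 = 5.75 × 10^-2 M
Ka = [H+][A-]/[HA] = (4.47 × 10^-5)² / 5.75 × 10^-2 = 3.5 × 10^-8

Ka = 3.5 × 10^-8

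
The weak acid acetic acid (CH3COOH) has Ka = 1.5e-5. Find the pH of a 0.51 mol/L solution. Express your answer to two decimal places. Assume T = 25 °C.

CH3COOH ⇌ CH3COO- + H+
Let x = [H+] at equilibrium. Ka = x²/(0.51 − x).
Assume x ≪ 0.51: x ≈ √(1.5 × 10^-5 × 0.51) = 2.77 × 10^-3 M
pH = −log(2.77 × 10^-3) = 2.56

pH = 2.56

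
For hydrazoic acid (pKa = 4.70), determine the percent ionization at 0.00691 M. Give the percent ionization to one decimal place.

HN3 ⇌ N3- + H+; let x = [H+] at equilibrium.
Ka = 10^(−4.70) = 2.00 × 10^-5
Ka = x²/(C₀ − x); solving the quadratic gives x = 3.62 × 10^-4 M.
Fraction ionized = 3.62 × 10^-4 / 0.00691 = 0.0524 → 5.2%

5.2%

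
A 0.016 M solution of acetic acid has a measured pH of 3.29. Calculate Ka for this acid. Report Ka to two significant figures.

Ka = 1.7 × 10^-5

[H+] = 10^(-3.29) = 5.13 × 10^-4 M
At equilibrium [HA] = 0.016 − 5.13 × 10^-4 = 1.55 × 10^-2 M
Ka = [H+][A-]/[HA] = (5.13 × 10^-4)² / 1.55 × 10^-2 = 1.7 × 10^-5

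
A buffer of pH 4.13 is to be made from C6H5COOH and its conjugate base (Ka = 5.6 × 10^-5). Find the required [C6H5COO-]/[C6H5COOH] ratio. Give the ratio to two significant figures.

pKa = -log(5.6 × 10^-5) = 4.252
pH = pKa + log(r) ⇒ log(r) = 4.13 − 4.252 = -0.122
r = [C6H5COO-]/[C6H5COOH] = 10^(-0.122) = 0.755

ratio = 0.76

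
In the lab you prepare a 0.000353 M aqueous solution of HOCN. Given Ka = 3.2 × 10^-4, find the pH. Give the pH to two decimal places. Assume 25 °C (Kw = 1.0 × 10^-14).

HOCN ⇌ OCN- + H+
Let x = [H+] at equilibrium. Ka = x²/(0.000353 − x).
The 5% rule fails; solving x² + Ka·x − Ka·C₀ = 0 exactly:
x = (−Ka + √(Ka² + 4·Ka·C₀))/2 = 2.12 × 10^-4 M
pH = −log[H+] = −log(2.12 × 10^-4) = 3.67

pH = 3.67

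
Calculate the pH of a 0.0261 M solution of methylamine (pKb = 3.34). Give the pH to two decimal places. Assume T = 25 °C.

CH3NH2 + H2O ⇌ CH3NH3+ + OH-
Kb = 10^(−3.34) = 4.57 × 10^-4
Kb = x²/(0.0261 − x) = 4.57 × 10^-4
Here C₀/Kb ≈ 57.1, so the small-x approximation fails. Use the quadratic:
x = [−0.000457 + √(0.000457² + 4.77e-05)]/2 = 3.23 × 10^-3 M
pOH = 2.49, so pH = 14.00 − pOH = 11.51

pH = 11.51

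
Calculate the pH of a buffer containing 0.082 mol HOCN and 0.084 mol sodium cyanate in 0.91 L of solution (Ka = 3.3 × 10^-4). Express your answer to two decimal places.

pH = 3.49

pKa = −log(3.3 × 10^-4) = 3.481
Henderson–Hasselbalch: pH = pKa + log([OCN-]/[HOCN]) = 3.481 + log(0.084/0.082)
pH = 3.481 + (+0.010) = 3.49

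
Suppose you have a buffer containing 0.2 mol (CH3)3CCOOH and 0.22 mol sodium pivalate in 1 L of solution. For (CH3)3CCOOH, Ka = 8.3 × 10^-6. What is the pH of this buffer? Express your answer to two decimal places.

pKa = −log(8.3 × 10^-6) = 5.081
Using pH = pKa + log([base]/[acid]) with [base]/[acid] = 0.22/0.2:
pH = 5.081 + (+0.041) = 5.12

pH = 5.12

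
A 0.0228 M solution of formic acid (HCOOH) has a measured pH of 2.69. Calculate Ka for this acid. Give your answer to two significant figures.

Ka = 2.0 × 10^-4

[H+] = 10^(-2.69) = 2.04 × 10^-3 M
At equilibrium [HA] = 0.0228 − 2.04 × 10^-3 = 2.08 × 10^-2 M
Ka = [H+][A-]/[HA] = (2.04 × 10^-3)² / 2.08 × 10^-2 = 2.0 × 10^-4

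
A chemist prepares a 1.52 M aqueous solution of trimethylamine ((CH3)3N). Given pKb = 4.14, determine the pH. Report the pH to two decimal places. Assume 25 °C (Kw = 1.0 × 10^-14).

pH = 12.02

(CH3)3N + H2O ⇌ (CH3)3NH+ + OH-
Kb = 10^(−4.14) = 7.24 × 10^-5
Let x = [OH-] at equilibrium. Kb = x²/(1.52 − x).
Neglecting x in the denominator: x = √(7.24 × 10^-5 × 1.52) = 1.05 × 10^-2 M
pOH = 1.98, so pH = 14.00 − pOH = 12.02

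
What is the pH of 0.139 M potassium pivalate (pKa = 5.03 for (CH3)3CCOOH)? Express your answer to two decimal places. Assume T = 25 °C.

(CH3)3CCOO- is the conjugate base of the weak acid (CH3)3CCOOH.
Ka = 10^(−5.03) = 9.33 × 10^-6
Kb = Kw/Ka = 1.0×10^-14 / 9.33 × 10^-6 = 1.07 × 10^-9
From the ICE table, Kb = [OH-]²/(0.139 − [OH-]) = 1.07 × 10^-9.
Neglecting [OH-] in the denominator: [OH-] = √(1.07 × 10^-9 × 0.139) = 1.22 × 10^-5 M
([OH-]/C₀ = 0.0088% < 5%, so the approximation holds.)
pOH = −log(1.22 × 10^-5) = 4.91; pH = 14.00 − 4.91 = 9.09

pH = 9.09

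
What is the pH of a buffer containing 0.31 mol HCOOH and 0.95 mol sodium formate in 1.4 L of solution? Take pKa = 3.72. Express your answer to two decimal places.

pH = pKa + log([A⁻]/[HA]) = 3.72 + log(0.95/0.31)
pH = 3.72 + (+0.486) = 4.21

pH = 4.21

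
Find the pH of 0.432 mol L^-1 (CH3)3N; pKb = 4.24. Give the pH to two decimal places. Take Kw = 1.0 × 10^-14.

pH = 11.70

(CH3)3N + H2O ⇌ (CH3)3NH+ + OH-
Kb = 10^(−4.24) = 5.75 × 10^-5
Kb = [OH-]²/(0.432 − [OH-]) = 5.75 × 10^-5
Neglecting [OH-] in the denominator: [OH-] = √(5.75 × 10^-5 × 0.432) = 4.98 × 10^-3 M
Check: 1.2% ionized — well under 5%, approximation valid.
pOH = 2.30, so pH = 14.00 − pOH = 11.70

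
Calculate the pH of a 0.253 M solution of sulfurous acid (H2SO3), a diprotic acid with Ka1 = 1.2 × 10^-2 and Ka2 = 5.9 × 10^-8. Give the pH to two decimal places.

Ka1 ≫ Ka2, so treat the first dissociation as the only significant source of H+.
Ka1 = x²/(0.253 − x) = 1.2 × 10^-2
Solving the quadratic: x = (−Ka1 + √(Ka1² + 4·Ka1·C₀))/2 = 4.94 × 10^-2 M
pH = −log(4.94 × 10^-2) = 1.31

pH = 1.31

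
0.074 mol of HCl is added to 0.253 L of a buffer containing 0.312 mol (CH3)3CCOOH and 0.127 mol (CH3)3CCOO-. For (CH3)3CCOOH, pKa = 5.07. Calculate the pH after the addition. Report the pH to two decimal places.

pH = 4.21

Added H+ converts (CH3)3CCOO- to (CH3)3CCOOH: (CH3)3CCOOH → 0.386 mol, (CH3)3CCOO- → 0.053 mol.
pH = pKa + log(n_(CH3)3CCOO-/n_(CH3)3CCOOH) = 5.07 + log(0.053/0.386) = 5.07 + (-0.862)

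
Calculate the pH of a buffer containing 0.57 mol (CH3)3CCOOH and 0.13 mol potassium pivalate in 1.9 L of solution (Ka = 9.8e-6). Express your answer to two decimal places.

pH = 4.37

pKa = −log(9.8 × 10^-6) = 5.009
Henderson–Hasselbalch: pH = pKa + log([(CH3)3CCOO-]/[(CH3)3CCOOH]) = 5.009 + log(0.13/0.57)
pH = 5.009 + (-0.642) = 4.37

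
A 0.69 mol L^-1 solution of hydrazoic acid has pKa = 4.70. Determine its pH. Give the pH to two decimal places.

pH = 2.43

HN3 ⇌ N3- + H+
Ka = 10^(−4.70) = 2.00 × 10^-5
Let x = [H+] at equilibrium. Ka = x²/(0.69 − x).
Since Ka ≪ C₀, x ≈ √(Ka·C₀) = 3.71 × 10^-3 M.
pH = −log(3.71 × 10^-3) = 2.43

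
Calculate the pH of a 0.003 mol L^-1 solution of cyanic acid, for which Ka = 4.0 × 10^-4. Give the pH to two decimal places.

pH = 3.04

HOCN ⇌ OCN- + H+
Ka = [H+]²/(0.003 − [H+]) = 4.0 × 10^-4
[H+] is not negligible relative to C₀; solve [H+]² + 0.0004·[H+] − 1.2e-06 = 0.
[H+] = (−Ka + √(Ka² + 4·Ka·C₀))/2 = 9.14 × 10^-4 M
pH = −log(9.14 × 10^-4) = 3.04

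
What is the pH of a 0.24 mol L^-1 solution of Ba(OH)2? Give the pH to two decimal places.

pH = 13.68

Ba(OH)2 is a strong base (each formula unit releases 2 OH-); [OH-] = 0.48 M.
pOH = -log(0.48) = 0.32
pH = 14.00 - 0.32 = 13.68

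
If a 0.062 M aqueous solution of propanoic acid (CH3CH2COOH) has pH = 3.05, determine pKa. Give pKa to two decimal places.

[H+] = 10^(-3.05) = 8.91 × 10^-4 M
At equilibrium [HA] = 0.062 − 8.91 × 10^-4 = 6.11 × 10^-2 M
Ka = [H+][A-]/[HA] = (8.91 × 10^-4)² / 6.11 × 10^-2 = 1.30 × 10^-5
pKa = -log(1.30 × 10^-5) = 4.89

pKa = 4.89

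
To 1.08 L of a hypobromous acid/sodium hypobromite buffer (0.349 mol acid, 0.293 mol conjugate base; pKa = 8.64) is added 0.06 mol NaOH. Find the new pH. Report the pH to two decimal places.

pH = 8.73

After neutralization: n(HOBr) = 0.289 mol, n(OBr-) = 0.353 mol.
Henderson–Hasselbalch with mole ratio 0.353/0.289: pH = 8.64 + (+0.087)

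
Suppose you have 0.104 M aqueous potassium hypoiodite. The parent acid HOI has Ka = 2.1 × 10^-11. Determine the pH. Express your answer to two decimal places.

OI- is the conjugate base of the weak acid HOI.
Kb = Kw/Ka = 1.0×10^-14 / 2.1 × 10^-11 = 4.76 × 10^-4
Kb = x²/(0.104 − x) = 4.76 × 10^-4
Here C₀/Kb ≈ 218, so the small-x approximation fails. Use the quadratic:
x = (−Kb + √(Kb² + 4·Kb·C₀))/2 = 6.80 × 10^-3 M
pOH = −log(6.80 × 10^-3) = 2.17; pH = 14.00 − 2.17 = 11.83

pH = 11.83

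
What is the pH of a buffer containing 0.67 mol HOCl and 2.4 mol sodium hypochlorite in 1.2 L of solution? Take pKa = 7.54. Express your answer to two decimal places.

Using pH = pKa + log([base]/[acid]) with [base]/[acid] = 2.4/0.67:
pH = 7.54 + (+0.554) = 8.09

pH = 8.09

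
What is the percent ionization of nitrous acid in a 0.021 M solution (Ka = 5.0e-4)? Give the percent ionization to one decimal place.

HNO2 ⇌ NO2- + H+; let x = [H+] at equilibrium.
Ka = x²/(C₀ − x); solving the quadratic gives x = 3.00 × 10^-3 M.
Fraction ionized = 3.00 × 10^-3 / 0.021 = 0.1429 → 14.3%

14.3%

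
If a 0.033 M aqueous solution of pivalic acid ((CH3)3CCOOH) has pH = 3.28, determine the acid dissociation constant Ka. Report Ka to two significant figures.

[H+] = 10^(-3.28) = 5.25 × 10^-4 M
At equilibrium [HA] = 0.033 − 5.25 × 10^-4 = 3.25 × 10^-2 M
Ka = [H+][A-]/[HA] = (5.25 × 10^-4)² / 3.25 × 10^-2 = 8.5 × 10^-6

Ka = 8.5 × 10^-6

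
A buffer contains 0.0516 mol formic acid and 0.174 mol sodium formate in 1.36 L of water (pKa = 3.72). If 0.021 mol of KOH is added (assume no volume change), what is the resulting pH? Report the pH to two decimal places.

pH = 4.52

After neutralization: n(HCOOH) = 0.0306 mol, n(HCOO-) = 0.195 mol.
Henderson–Hasselbalch with mole ratio 0.195/0.0306: pH = 3.72 + (+0.804)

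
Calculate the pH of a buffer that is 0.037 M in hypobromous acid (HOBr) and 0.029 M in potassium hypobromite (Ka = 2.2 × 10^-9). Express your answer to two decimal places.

pKa = −log(2.2 × 10^-9) = 8.658
pH = pKa + log([A⁻]/[HA]) = 8.658 + log(0.029/0.037)
pH = 8.658 + (-0.106) = 8.55

pH = 8.55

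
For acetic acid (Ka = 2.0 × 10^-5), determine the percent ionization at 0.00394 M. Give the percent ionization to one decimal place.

CH3COOH ⇌ CH3COO- + H+; let x = [H+] at equilibrium.
Solve x² + 2e-05x − 7.88e-08 = 0 → x = 2.71 × 10^-4 M
Fraction ionized = 2.71 × 10^-4 / 0.00394 = 0.0688 → 6.9%

6.9%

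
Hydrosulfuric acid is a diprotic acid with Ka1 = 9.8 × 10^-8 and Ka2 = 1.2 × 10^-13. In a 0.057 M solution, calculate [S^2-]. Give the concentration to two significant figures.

1.2 × 10^-13 M

First ionization gives [H+] ≈ [HS-] = 7.47 × 10^-5 M.
Second step: Ka2 = [H+][S^2-]/[HS-] ≈ [S^2-] (since [H+] ≈ [HS-]).
So [S^2-] ≈ Ka2.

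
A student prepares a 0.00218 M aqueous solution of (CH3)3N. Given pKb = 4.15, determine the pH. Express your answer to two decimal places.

pH = 10.56

(CH3)3N + H2O ⇌ (CH3)3NH+ + OH-
Kb = 10^(−4.15) = 7.08 × 10^-5
Kb = [OH-]²/(0.00218 − [OH-]) = 7.08 × 10^-5
Here C₀/Kb ≈ 30.8, so the small-[OH-] approximation fails. Use the quadratic:
[OH-] = [−7.08e-05 + √(7.08e-05² + 6.17e-07)]/2 = 3.59 × 10^-4 M
pOH = 3.44, so pH = 14.00 − pOH = 10.56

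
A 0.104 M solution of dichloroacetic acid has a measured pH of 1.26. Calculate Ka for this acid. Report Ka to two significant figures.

[H+] = 10^(-1.26) = 5.50 × 10^-2 M
At equilibrium [HA] = 0.104 − 5.50 × 10^-2 = 4.90 × 10^-2 M
Ka = [H+][A-]/[HA] = (5.50 × 10^-2)² / 4.90 × 10^-2 = 6.2 × 10^-2

Ka = 6.2 × 10^-2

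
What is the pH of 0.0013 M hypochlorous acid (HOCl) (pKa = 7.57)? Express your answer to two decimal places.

pH = 5.23

HOCl ⇌ OCl- + H+
Ka = 10^(−7.57) = 2.69 × 10^-8
From the ICE table, Ka = x²/(0.0013 − x) = 2.69 × 10^-8.
Assume x ≪ 0.0013: x ≈ √(2.69 × 10^-8 × 0.0013) = 5.91 × 10^-6 M
(x/C₀ = 0.45% < 5%, so the approximation holds.)
pH = −log[H+] = −log(5.91 × 10^-6) = 5.23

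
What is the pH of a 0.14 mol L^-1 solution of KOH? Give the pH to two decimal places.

pH = 13.15

KOH is a strong base; [OH-] = 0.14 M.
pOH = -log(0.14) = 0.85
pH = 14.00 - 0.85 = 13.15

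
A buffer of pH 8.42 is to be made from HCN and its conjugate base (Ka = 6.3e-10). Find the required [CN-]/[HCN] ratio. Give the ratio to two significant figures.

ratio = 0.17

pKa = -log(6.3 × 10^-10) = 9.201
pH = pKa + log(r) ⇒ log(r) = 8.42 − 9.201 = -0.781
r = [CN-]/[HCN] = 10^(-0.781) = 0.166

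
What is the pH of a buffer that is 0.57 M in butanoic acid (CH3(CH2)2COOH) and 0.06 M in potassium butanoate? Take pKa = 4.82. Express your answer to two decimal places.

pH = pKa + log([A⁻]/[HA]) = 4.82 + log(0.06/0.57)
pH = 4.82 + (-0.978) = 3.84

pH = 3.84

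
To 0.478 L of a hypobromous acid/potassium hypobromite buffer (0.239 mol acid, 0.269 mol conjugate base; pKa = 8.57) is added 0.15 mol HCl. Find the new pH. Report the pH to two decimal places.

Added H+ converts OBr- to HOBr: HOBr → 0.389 mol, OBr- → 0.119 mol.
pH = pKa + log(n_OBr-/n_HOBr) = 8.57 + log(0.119/0.389) = 8.57 + (-0.514)

pH = 8.06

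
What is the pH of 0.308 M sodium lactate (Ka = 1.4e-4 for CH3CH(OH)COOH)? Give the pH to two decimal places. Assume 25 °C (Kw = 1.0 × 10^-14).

pH = 8.67

CH3CH(OH)COO- is the conjugate base of the weak acid CH3CH(OH)COOH.
Kb = Kw/Ka = 1.0×10^-14 / 1.4 × 10^-4 = 7.14 × 10^-11
Kb = [OH-]²/(0.308 − [OH-]) = 7.14 × 10^-11
Assume [OH-] ≪ 0.308: [OH-] ≈ √(7.14 × 10^-11 × 0.308) = 4.69 × 10^-6 M
([OH-]/C₀ = 0.0015% < 5%, so the approximation holds.)
pOH = 5.33, so pH = 14.00 − pOH = 8.67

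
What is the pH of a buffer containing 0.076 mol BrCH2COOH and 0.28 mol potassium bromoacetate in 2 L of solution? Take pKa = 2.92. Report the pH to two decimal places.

pH = 3.49

Henderson–Hasselbalch: pH = pKa + log([BrCH2COO-]/[BrCH2COOH]) = 2.92 + log(0.28/0.076)
pH = 2.92 + (+0.566) = 3.49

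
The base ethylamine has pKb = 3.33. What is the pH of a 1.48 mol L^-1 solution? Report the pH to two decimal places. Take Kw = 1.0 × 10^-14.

C2H5NH2 + H2O ⇌ C2H5NH3+ + OH-
Kb = 10^(−3.33) = 4.68 × 10^-4
Kb = [OH-]²/(1.48 − [OH-]) = 4.68 × 10^-4
Since Kb ≪ C₀, [OH-] ≈ √(Kb·C₀) = 2.63 × 10^-2 M.
Check: 1.8% ionized — well under 5%, approximation valid.
pOH = −log(2.63 × 10^-2) = 1.58; pH = 14.00 − 1.58 = 12.42

pH = 12.42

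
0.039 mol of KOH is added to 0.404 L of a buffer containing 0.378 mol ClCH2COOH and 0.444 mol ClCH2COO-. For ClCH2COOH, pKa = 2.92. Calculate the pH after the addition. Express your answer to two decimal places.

OH- converts ClCH2COOH to ClCH2COO-: ClCH2COOH → 0.339 mol, ClCH2COO- → 0.483 mol.
pH = pKa + log(n_ClCH2COO-/n_ClCH2COOH) = 2.92 + log(0.483/0.339) = 2.92 + (+0.154)

pH = 3.07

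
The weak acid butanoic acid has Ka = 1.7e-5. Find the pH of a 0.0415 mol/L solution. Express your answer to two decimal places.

CH3(CH2)2COOH ⇌ CH3(CH2)2COO- + H+
Ka = x²/(0.0415 − x) = 1.7 × 10^-5
Since Ka ≪ C₀, x ≈ √(Ka·C₀) = 8.40 × 10^-4 M.
pH = −log[H+] = −log(8.40 × 10^-4) = 3.08

pH = 3.08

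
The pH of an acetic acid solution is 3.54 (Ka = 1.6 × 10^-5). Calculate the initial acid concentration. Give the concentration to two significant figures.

[H+] = 10^(-3.54) = 2.88 × 10^-4 M = x
Ka = x²/(C₀ − x) ⇒ C₀ = x + x²/Ka
C₀ = 2.88 × 10^-4 + (2.88 × 10^-4)²/(1.6 × 10^-5) = 5.47 × 10^-3 M

C₀ = 5.5 × 10^-3 M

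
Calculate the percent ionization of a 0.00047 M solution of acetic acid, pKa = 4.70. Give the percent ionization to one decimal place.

CH3COOH ⇌ CH3COO- + H+; let x = [H+] at equilibrium.
Ka = 10^(−4.70) = 2.00 × 10^-5
Solve x² + 2e-05x − 9.4e-09 = 0 → x = 8.75 × 10^-5 M
% ionization = x/C₀ × 100% = 8.75 × 10^-5/0.00047 × 100% = 18.6%

18.6%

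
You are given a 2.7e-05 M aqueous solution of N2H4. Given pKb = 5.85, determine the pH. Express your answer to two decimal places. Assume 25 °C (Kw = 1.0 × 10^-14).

N2H4 + H2O ⇌ N2H5+ + OH-
Kb = 10^(−5.85) = 1.41 × 10^-6
From the ICE table, Kb = x²/(2.7e-05 − x) = 1.41 × 10^-6.
The 5% rule fails; solving x² + Kb·x − Kb·C₀ = 0 exactly:
x = [−1.41e-06 + √(1.41e-06² + 1.52e-10)]/2 = 5.51 × 10^-6 M
pOH = 5.26, so pH = 14.00 − pOH = 8.74

pH = 8.74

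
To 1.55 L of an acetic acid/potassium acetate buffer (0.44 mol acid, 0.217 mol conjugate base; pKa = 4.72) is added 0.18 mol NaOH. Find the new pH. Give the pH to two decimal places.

OH- converts CH3COOH to CH3COO-: CH3COOH → 0.26 mol, CH3COO- → 0.397 mol.
Henderson–Hasselbalch with mole ratio 0.397/0.26: pH = 4.72 + (+0.184)

pH = 4.90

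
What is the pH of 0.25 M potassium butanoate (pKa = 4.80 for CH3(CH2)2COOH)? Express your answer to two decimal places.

CH3(CH2)2COO- is the conjugate base of the weak acid CH3(CH2)2COOH.
Ka = 10^(−4.80) = 1.58 × 10^-5
Kb = Kw/Ka = 1.0×10^-14 / 1.58 × 10^-5 = 6.33 × 10^-10
From the ICE table, Kb = [OH-]²/(0.25 − [OH-]) = 6.33 × 10^-10.
Assume [OH-] ≪ 0.25: [OH-] ≈ √(6.33 × 10^-10 × 0.25) = 1.26 × 10^-5 M
pOH = 4.90, so pH = 14.00 − pOH = 9.10

pH = 9.10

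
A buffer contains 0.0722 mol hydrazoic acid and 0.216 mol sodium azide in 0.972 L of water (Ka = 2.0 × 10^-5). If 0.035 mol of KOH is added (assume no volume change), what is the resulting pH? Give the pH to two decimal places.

OH- converts HN3 to N3-: HN3 → 0.0372 mol, N3- → 0.251 mol.
pKa = −log(2.0 × 10^-5) = 4.699
pH = pKa + log(n_N3-/n_HN3) = 4.699 + log(0.251/0.0372) = 4.699 + (+0.829)

pH = 5.53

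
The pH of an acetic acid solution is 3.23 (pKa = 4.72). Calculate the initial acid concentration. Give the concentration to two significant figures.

C₀ = 1.9 × 10^-2 M

[H+] = 10^(-3.23) = 5.89 × 10^-4 M = x
Ka = 10^(−4.72) = 1.91 × 10^-5
Ka = x²/(C₀ − x) ⇒ C₀ = x + x²/Ka
C₀ = 5.89 × 10^-4 + (5.89 × 10^-4)²/(1.91 × 10^-5) = 1.88 × 10^-2 M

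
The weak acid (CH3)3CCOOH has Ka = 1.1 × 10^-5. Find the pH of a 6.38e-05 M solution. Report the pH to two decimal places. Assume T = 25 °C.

pH = 4.67

(CH3)3CCOOH ⇌ (CH3)3CCOO- + H+
From the ICE table, Ka = x²/(6.38e-05 − x) = 1.1 × 10^-5.
x is not negligible relative to C₀; solve x² + 1.1e-05·x − 7.02e-10 = 0.
x = [−1.1e-05 + √(1.1e-05² + 2.81e-09)]/2 = 2.16 × 10^-5 M
pH = −log(2.16 × 10^-5) = 4.67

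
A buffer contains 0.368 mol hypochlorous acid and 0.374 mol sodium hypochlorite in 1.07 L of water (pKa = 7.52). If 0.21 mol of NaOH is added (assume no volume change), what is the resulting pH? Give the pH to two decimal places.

After neutralization: n(HOCl) = 0.158 mol, n(OCl-) = 0.584 mol.
pH = pKa + log(n_OCl-/n_HOCl) = 7.52 + log(0.584/0.158) = 7.52 + (+0.568)

pH = 8.09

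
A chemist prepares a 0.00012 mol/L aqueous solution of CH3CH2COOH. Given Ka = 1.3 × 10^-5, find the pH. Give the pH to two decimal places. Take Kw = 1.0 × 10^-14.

pH = 4.47

CH3CH2COOH ⇌ CH3CH2COO- + H+
From the ICE table, Ka = [H+]²/(0.00012 − [H+]) = 1.3 × 10^-5.
Here C₀/Ka ≈ 9.23, so the small-[H+] approximation fails. Use the quadratic:
[H+] = [−1.3e-05 + √(1.3e-05² + 6.24e-09)]/2 = 3.35 × 10^-5 M
pH = −log[H+] = −log(3.35 × 10^-5) = 4.47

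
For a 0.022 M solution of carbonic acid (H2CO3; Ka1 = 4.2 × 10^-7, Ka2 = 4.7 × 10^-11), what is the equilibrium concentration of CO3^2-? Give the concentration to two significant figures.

First ionization gives [H+] ≈ [HCO3-] = 9.61 × 10^-5 M.
Second step: Ka2 = [H+][CO3^2-]/[HCO3-] ≈ [CO3^2-] (since [H+] ≈ [HCO3-]).
So [CO3^2-] ≈ Ka2.

4.7 × 10^-11 M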